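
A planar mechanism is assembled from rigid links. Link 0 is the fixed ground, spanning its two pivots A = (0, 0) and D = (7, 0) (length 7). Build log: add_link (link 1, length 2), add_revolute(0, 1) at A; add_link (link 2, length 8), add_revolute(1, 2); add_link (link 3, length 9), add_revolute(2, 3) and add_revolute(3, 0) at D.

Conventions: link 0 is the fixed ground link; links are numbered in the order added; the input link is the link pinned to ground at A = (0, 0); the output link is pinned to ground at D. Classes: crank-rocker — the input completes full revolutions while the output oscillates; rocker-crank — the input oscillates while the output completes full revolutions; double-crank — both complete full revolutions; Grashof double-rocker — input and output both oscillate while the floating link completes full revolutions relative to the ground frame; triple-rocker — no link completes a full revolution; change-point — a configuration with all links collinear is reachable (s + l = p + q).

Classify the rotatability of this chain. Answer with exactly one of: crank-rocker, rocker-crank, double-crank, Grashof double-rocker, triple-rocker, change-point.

lengths: ground=7, input=2, coupler=8, output=9
sorted: s=2 (shortest), l=9 (longest), p+q=15
s + l = 11 vs p + q = 15
s + l < p + q (Grashof) with shortest = input link → crank-rocker

crank-rocker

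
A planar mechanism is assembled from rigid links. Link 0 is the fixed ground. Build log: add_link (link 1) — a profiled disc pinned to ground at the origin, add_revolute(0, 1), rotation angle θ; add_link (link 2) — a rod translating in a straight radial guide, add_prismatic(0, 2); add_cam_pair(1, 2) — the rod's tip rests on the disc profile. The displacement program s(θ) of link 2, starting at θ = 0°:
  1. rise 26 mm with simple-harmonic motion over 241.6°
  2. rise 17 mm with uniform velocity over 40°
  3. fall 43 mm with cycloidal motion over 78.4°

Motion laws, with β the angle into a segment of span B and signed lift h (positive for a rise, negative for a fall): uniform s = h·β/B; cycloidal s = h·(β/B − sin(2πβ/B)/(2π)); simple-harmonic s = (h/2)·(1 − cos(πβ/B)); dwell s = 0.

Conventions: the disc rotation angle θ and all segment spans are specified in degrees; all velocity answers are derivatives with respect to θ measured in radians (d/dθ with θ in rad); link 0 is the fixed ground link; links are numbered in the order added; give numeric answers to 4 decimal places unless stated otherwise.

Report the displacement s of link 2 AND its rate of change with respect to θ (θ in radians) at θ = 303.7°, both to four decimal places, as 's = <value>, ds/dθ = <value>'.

seg 1 [0°–241.6°] simple-harmonic, h=26: full span → s += 26 → s = 26.0000
seg 2 [241.6°–281.6°] uniform, h=17: full span → s += 17 → s = 43.0000
seg 3 [281.6°–360°] cycloidal, h=-43: θ=303.7° here. β=22.1, B=78.4. -43·(0.2819 − sin(2π·0.2819)/(2π)) = -5.4144 → s = 37.5856
velocity in seg [281.6°–360°] (cycloidal), θ in radians: β = 22.1° = 0.3857 rad, B = 78.4° = 1.3683 rad; ds/dθ = (h/B)(1 − cos(2πβ/B)) = ((-43)/1.3683)(1 − cos(2π·0.2819)) = -37.679146 mm/rad

s = 37.5856, ds/dθ = -37.6791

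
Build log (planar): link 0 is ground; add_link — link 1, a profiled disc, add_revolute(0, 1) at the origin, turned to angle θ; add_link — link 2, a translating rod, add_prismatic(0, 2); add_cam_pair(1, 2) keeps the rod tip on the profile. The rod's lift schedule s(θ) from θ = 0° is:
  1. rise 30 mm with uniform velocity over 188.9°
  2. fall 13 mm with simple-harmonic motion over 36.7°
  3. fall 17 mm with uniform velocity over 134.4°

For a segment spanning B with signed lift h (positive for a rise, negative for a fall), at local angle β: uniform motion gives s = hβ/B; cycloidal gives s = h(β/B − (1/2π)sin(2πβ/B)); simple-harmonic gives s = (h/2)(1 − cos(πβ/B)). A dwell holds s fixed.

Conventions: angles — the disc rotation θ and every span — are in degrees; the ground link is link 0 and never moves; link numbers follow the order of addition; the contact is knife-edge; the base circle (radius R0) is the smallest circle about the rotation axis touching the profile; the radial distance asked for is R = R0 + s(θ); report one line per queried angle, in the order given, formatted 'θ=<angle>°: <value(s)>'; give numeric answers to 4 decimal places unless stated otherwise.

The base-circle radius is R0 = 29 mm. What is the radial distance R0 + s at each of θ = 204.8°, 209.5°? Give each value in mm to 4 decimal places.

seg 1 [0°–188.9°] uniform, h=30: full span → s += 30 → s = 30.0000
seg 2 [188.9°–225.6°] simple-harmonic, h=-13: θ=204.8° here. β=15.9, B=36.7. -13/2·(1 − cos(π·0.4332)) = -5.1468 → s = 24.8532
seg 2 [188.9°–225.6°] simple-harmonic, h=-13: θ=209.5° here. β=20.6, B=36.7. -13/2·(1 − cos(π·0.5613)) = -7.7442 → s = 22.2558
θ=204.8°: R = R0 + s = 29 + 24.8532 = 53.8532
θ=209.5°: R = R0 + s = 29 + 22.2558 = 51.2558

θ=204.8°: 53.8532
θ=209.5°: 51.2558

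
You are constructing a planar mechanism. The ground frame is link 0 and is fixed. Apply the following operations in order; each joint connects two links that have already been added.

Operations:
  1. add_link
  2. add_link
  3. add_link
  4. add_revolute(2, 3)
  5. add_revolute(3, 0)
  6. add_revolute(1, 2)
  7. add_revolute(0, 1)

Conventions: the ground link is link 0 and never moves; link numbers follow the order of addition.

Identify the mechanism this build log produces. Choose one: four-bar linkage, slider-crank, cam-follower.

links: 4 (incl. ground); joints: 4 revolute, 0 prismatic, 0 higher (cam) pair, forming one closed loop
4 links in a single 4R loop → four-bar linkage

four-bar linkage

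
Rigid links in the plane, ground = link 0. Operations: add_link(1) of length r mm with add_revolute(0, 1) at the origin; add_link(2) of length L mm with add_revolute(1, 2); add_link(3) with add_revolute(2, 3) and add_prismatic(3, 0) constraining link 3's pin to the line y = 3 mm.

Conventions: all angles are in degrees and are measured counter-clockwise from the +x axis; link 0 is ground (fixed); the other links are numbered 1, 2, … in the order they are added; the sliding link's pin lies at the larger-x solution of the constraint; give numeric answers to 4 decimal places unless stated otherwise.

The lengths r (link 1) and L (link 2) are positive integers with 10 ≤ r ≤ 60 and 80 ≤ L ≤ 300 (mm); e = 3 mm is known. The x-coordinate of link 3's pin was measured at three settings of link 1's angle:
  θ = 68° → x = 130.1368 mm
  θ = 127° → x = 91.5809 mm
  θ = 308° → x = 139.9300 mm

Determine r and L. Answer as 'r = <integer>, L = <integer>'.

constraint per measurement: (x − r cos θ)² + (r sin θ − e)² = L²
subtracting the θ₁ and θ₂ equations cancels the r² and L² terms:
r = (x₁² − x₂²) / (2[(x₁cos θ₁ + e sin θ₁) − (x₂cos θ₂ + e sin θ₂)]) = 40.9999 → r = 41
L² = (x₁ − r cos θ₁)² + (r sin θ₁ − e)² = 14399.9910 → L = 120.0000 → L = 120
check at θ₃=308°: x = 139.9300 (printed 139.9300) ✓

r = 41, L = 120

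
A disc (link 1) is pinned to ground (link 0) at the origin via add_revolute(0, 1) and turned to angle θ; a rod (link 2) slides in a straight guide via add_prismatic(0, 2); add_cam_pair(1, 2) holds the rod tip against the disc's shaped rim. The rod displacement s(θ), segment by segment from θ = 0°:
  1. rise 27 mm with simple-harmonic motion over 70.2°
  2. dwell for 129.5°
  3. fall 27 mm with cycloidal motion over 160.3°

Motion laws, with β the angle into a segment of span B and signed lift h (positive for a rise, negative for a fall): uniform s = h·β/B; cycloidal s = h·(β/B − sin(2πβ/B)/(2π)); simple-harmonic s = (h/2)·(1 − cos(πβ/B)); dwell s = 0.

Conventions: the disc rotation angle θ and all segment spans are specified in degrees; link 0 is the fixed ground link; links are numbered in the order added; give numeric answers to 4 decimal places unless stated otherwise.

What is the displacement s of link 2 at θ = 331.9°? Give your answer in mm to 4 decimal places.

segment 1 (0° to 70.2°, simple-harmonic, h = 27) is passed completely: s = 0.0000 + (27) = 27.0000
segment 2 (70.2° to 199.7°, dwell): s unchanged at 27.0000
θ = 331.9° falls in segment 3 (199.7° to 360°, cycloidal, h = -27): β = 331.9 − 199.7 = 132.2°, B = 160.3°; Δs = -27·(0.8247 − sin(2π·0.8247)/(2π)) = -26.0994; s = 27.0000 − 26.0994 = 0.9006

0.9006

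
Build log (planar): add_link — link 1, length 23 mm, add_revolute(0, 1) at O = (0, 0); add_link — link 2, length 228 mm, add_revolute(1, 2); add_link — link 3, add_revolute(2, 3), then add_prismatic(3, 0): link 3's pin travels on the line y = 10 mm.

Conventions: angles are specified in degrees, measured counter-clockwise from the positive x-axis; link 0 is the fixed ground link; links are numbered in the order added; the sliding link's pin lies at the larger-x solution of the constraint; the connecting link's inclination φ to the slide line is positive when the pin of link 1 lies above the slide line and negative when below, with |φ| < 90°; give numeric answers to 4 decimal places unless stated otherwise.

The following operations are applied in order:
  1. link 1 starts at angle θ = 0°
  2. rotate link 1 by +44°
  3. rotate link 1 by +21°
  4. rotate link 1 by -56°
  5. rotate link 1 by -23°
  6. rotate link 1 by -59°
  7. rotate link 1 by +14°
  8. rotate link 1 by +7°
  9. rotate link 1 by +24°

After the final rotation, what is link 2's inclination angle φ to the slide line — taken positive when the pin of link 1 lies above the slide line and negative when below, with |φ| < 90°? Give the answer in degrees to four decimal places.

geometry: r = 23 mm, L = 228 mm, e = 10 mm; θ starts at 0°
rotate link 1 by +44°: θ ← 0° +44° = 44°
rotate link 1 by +21°: θ ← 44° +21° = 65°
rotate link 1 by -56°: θ ← 65° -56° = 9°
rotate link 1 by -23°: θ ← 9° -23° = -14°
rotate link 1 by -59°: θ ← -14° -59° = -73°
rotate link 1 by +14°: θ ← -73° +14° = -59°
rotate link 1 by +7°: θ ← -59° +7° = -52°
rotate link 1 by +24°: θ ← -52° +24° = -28°
h = r sin θ − e = -10.797846 − 10 = -20.797846
sin φ = h / L = -20.797846 / 228 = -0.09121862
φ = arcsin(-0.09121862) = -5.233717°

-5.2337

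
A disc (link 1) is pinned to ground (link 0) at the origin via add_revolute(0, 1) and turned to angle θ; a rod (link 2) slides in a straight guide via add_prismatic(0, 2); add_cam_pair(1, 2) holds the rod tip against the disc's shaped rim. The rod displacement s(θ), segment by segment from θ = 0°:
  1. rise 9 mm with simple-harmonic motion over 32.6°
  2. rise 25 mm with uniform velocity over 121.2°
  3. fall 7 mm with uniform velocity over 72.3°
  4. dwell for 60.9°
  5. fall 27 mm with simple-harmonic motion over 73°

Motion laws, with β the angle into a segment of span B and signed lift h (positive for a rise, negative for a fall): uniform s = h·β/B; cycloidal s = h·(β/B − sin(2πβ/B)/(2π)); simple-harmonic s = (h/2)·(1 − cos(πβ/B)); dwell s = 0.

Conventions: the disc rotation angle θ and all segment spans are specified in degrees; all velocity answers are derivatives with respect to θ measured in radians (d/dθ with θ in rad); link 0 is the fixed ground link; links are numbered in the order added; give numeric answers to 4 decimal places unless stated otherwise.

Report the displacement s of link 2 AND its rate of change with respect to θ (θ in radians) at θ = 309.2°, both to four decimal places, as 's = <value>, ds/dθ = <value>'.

segment 1 (0° to 32.6°, simple-harmonic, h = 9) is passed completely: s = 0.0000 + (9) = 9.0000
segment 2 (32.6° to 153.8°, uniform, h = 25) is passed completely: s = 9.0000 + (25) = 34.0000
segment 3 (153.8° to 226.1°, uniform, h = -7) is passed completely: s = 34.0000 + (-7) = 27.0000
segment 4 (226.1° to 287°, dwell): s unchanged at 27.0000
θ = 309.2° falls in segment 5 (287° to 360°, simple-harmonic, h = -27): β = 309.2 − 287 = 22.2°, B = 73°; Δs = -27/2·(1 − cos(π·0.3041)) = -5.7066; s = 27.0000 − 5.7066 = 21.2934
velocity in seg [287°–360°] (simple-harmonic), θ in radians: β = 22.2° = 0.3875 rad, B = 73° = 1.2741 rad; ds/dθ = (πh/(2B)) sin(πβ/B) = (π·(-27)/(2·1.2741)) sin(π·0.3041) = -27.180650 mm/rad

s = 21.2934, ds/dθ = -27.1807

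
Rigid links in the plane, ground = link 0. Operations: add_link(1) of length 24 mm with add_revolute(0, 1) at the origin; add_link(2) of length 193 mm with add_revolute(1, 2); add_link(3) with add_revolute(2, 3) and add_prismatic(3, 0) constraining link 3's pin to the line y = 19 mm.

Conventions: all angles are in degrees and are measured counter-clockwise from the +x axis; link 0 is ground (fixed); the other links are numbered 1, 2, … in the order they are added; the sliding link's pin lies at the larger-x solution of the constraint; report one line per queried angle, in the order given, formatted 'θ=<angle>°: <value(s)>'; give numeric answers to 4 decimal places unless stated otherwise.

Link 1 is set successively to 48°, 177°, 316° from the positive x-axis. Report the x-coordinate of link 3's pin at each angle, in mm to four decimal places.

geometry: r = 24 mm, L = 193 mm, e = 19 mm
θ=48°: crank pin P = (r cos θ, r sin θ) = (16.059135, 17.835476)
θ=48°: h = r sin θ − e = 17.835476 − 19 = -1.164524
θ=48°: x = r cos θ + √(L² − h²) = 16.059135 + 192.996487 = 209.055621
θ=177°: crank pin P = (r cos θ, r sin θ) = (-23.967109, 1.256063)
θ=177°: h = r sin θ − e = 1.256063 − 19 = -17.743937
θ=177°: x = r cos θ + √(L² − h²) = -23.967109 + 192.182602 = 168.215494
θ=316°: crank pin P = (r cos θ, r sin θ) = (17.264155, -16.671801)
θ=316°: h = r sin θ − e = -16.671801 − 19 = -35.671801
θ=316°: x = r cos θ + √(L² − h²) = 17.264155 + 189.674781 = 206.938936

θ=48°: 209.0556
θ=177°: 168.2155
θ=316°: 206.9389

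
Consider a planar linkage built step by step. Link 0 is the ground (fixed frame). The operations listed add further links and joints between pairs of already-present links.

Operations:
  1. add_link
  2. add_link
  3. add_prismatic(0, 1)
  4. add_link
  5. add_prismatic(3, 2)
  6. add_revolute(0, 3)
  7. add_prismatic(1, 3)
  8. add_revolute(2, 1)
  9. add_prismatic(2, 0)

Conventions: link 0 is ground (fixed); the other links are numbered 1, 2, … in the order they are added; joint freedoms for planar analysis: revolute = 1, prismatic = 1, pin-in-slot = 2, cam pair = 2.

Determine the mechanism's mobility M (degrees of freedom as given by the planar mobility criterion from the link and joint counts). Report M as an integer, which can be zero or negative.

(L,J1,J2)=(1,0,0); link0 fixed
link1: (2,0,0)
link2: (3,0,0)
P 0-1 [J1]: (3,1,0)
link3: (4,1,0)
P 3-2 [J1]: (4,2,0)
R 0-3 [J1]: (4,3,0)
P 1-3 [J1]: (4,4,0)
R 2-1 [J1]: (4,5,0)
P 2-0 [J1]: (4,6,0)
Grübler: 3·3 − 2·6 − 0 = -3

M = -3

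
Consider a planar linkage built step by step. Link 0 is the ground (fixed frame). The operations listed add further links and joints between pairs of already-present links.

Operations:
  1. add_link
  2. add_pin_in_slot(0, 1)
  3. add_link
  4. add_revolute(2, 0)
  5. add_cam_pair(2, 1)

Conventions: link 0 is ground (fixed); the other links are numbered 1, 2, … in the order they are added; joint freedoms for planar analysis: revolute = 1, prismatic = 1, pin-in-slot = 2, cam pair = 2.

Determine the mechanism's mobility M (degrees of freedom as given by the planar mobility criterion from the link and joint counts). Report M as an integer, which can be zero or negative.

L=1 J1=0 J2=0
add link → L=2 J1=0 J2=0
PS@0,1 dof=2 J2 → L=2 J1=0 J2=1
add link → L=3 J1=0 J2=1
R@2,0 dof=1 J1 → L=3 J1=1 J2=1
C@2,1 dof=2 J2 → L=3 J1=1 J2=2
M=3(L−1)−2J1−J2=3·2−2·1−2=2

M = 2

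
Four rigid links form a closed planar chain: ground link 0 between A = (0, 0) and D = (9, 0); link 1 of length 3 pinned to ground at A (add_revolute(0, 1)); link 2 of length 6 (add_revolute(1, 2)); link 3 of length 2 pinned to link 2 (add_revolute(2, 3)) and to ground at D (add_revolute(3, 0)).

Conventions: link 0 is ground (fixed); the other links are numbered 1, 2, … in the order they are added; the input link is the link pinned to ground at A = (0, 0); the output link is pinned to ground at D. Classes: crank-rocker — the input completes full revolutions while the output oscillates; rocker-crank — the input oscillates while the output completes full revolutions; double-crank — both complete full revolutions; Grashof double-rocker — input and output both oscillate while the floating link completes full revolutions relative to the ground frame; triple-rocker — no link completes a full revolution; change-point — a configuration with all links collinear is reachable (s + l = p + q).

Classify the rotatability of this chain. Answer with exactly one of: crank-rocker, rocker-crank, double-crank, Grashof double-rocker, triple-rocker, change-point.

lengths: ground=9, input=3, coupler=6, output=2
sorted: s=2 (shortest), l=9 (longest), p+q=9
s + l = 11 vs p + q = 9
s + l > p + q → non-Grashof → no link fully rotates → triple-rocker

triple-rocker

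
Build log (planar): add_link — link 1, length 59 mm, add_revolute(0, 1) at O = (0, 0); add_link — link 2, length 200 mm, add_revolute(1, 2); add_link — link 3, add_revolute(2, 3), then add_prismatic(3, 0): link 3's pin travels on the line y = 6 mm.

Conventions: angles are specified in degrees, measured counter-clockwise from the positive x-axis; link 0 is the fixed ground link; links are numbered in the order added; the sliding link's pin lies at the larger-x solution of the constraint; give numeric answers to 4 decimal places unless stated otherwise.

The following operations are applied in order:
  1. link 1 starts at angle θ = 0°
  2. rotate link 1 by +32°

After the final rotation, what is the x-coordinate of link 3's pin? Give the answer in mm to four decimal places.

geometry: r = 59 mm, L = 200 mm, e = 6 mm; θ starts at 0°
rotate link 1 by +32°: θ ← 0° +32° = 32°
crank pin P = (r cos θ, r sin θ) = (50.034838, 31.265237)
h = r sin θ − e = 31.265237 − 6 = 25.265237
x = r cos θ + √(L² − h²) = 50.034838 + 198.397752 = 248.432589

248.4326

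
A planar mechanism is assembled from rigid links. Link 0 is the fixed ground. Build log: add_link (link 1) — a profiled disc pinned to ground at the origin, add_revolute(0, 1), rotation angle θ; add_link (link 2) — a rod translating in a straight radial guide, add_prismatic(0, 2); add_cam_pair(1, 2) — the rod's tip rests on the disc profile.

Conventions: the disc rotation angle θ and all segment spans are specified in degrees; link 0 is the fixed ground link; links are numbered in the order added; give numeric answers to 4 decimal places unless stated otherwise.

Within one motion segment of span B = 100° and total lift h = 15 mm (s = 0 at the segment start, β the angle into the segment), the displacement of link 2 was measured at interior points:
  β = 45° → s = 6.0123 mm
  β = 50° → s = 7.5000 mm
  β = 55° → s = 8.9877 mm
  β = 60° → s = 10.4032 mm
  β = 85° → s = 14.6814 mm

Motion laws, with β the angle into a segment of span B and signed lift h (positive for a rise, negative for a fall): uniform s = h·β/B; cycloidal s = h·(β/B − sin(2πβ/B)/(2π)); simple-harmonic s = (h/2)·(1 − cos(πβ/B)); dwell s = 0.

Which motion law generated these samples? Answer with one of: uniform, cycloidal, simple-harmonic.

candidates at β/B = r: uniform s = h·r (linear in β); cycloidal s = h·(r − sin(2πr)/(2π)); simple-harmonic s = (h/2)(1 − cos(πr))
β=45°: printed 6.0123 | uniform 6.7500, cycloidal 6.0123, simple-harmonic 6.3267
β=50°: printed 7.5000 | uniform 7.5000, cycloidal 7.5000, simple-harmonic 7.5000
β=55°: printed 8.9877 | uniform 8.2500, cycloidal 8.9877, simple-harmonic 8.6733
β=60°: printed 10.4032 | uniform 9.0000, cycloidal 10.4032, simple-harmonic 9.8176
β=85°: printed 14.6814 | uniform 12.7500, cycloidal 14.6814, simple-harmonic 14.1825
only one law matches every sample → cycloidal

cycloidal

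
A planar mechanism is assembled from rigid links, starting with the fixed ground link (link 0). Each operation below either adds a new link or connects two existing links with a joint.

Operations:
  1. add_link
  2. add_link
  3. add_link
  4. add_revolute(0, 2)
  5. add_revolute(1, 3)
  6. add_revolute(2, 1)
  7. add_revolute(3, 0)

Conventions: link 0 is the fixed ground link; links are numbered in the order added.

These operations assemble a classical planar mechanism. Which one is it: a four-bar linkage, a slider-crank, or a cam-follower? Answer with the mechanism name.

links: 4 (incl. ground); joints: 4 revolute, 0 prismatic, 0 higher (cam) pair, forming one closed loop
4 links in a single 4R loop → four-bar linkage

four-bar linkage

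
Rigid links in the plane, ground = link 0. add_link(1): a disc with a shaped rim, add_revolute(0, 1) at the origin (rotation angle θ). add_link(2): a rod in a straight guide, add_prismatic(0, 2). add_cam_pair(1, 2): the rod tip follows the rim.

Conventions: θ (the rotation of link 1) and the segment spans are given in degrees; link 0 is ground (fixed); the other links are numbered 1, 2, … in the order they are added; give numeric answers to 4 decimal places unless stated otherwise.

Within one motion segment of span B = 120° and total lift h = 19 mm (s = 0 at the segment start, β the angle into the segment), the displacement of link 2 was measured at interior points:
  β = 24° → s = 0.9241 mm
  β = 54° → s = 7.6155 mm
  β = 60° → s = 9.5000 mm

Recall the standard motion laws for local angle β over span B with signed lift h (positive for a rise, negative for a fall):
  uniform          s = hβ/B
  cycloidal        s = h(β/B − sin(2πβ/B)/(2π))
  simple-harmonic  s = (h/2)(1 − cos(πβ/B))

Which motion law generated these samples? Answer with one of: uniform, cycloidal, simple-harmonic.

candidates at β/B = r: uniform s = h·r (linear in β); cycloidal s = h·(r − sin(2πr)/(2π)); simple-harmonic s = (h/2)(1 − cos(πr))
β=24°: printed 0.9241 | uniform 3.8000, cycloidal 0.9241, simple-harmonic 1.8143
β=54°: printed 7.6155 | uniform 8.5500, cycloidal 7.6155, simple-harmonic 8.0139
β=60°: printed 9.5000 | uniform 9.5000, cycloidal 9.5000, simple-harmonic 9.5000
only one law matches every sample → cycloidal

cycloidal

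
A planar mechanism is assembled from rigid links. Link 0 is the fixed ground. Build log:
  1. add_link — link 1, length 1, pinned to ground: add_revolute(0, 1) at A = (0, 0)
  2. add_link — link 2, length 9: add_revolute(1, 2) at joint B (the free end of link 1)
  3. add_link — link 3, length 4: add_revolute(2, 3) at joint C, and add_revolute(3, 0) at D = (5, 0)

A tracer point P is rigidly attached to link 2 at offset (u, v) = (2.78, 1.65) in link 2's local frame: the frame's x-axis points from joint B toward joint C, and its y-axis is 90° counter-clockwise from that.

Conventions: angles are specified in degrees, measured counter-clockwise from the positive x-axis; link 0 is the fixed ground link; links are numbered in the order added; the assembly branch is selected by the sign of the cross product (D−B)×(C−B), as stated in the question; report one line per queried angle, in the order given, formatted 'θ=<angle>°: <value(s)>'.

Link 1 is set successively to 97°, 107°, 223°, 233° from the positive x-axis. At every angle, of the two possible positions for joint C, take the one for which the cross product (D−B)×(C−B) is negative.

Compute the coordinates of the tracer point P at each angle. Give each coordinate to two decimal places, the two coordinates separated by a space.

A=(0,0), D=(5.00,0)
θ=97°: B = A + 1.00·(cos97°, sin97°) = (-0.1219, 0.9925)
θ=97°: |BD| = 5.2172
θ=97°: circle(B,9.00) ∩ circle(D,4.00): a=8.8380, h=1.6998
θ=97°:   candidates: C₊=(8.8781,0.9799) cross=8.868; C₋=(8.2314,-2.3576) cross=-8.868
θ=97°:   branch - wants cross < 0 → take C=(8.2314,-2.3576) (cross=-8.868)
θ=97°: ex = (C−B)/|BC| = (0.9281,-0.3722); ey = (0.3722,0.9281)
θ=97°: P = B + 2.78·ex + 1.65·ey = (3.0725,1.4891)
θ=107°: B = A + 1.00·(cos107°, sin107°) = (-0.2924, 0.9563)
θ=107°: |BD| = 5.3781
θ=107°: circle(B,9.00) ∩ circle(D,4.00): a=8.7321, h=2.1796
θ=107°:   candidates: C₊=(8.6881,1.5485) cross=11.722; C₋=(7.9130,-2.7412) cross=-11.722
θ=107°:   branch - wants cross < 0 → take C=(7.9130,-2.7412) (cross=-11.722)
θ=107°: ex = (C−B)/|BC| = (0.9117,-0.4108); ey = (0.4108,0.9117)
θ=107°: P = B + 2.78·ex + 1.65·ey = (2.9201,1.3185)
θ=223°: B = A + 1.00·(cos223°, sin223°) = (-0.7314, -0.6820)
θ=223°: |BD| = 5.7718
θ=223°: circle(B,9.00) ∩ circle(D,4.00): a=8.5167, h=2.9095
θ=223°:   candidates: C₊=(7.3819,3.2135) cross=16.793; C₋=(8.0695,-2.5648) cross=-16.793
θ=223°:   branch - wants cross < 0 → take C=(8.0695,-2.5648) (cross=-16.793)
θ=223°: ex = (C−B)/|BC| = (0.9779,-0.2092); ey = (0.2092,0.9779)
θ=223°: P = B + 2.78·ex + 1.65·ey = (2.3323,0.3499)
θ=233°: B = A + 1.00·(cos233°, sin233°) = (-0.6018, -0.7986)
θ=233°: |BD| = 5.6585
θ=233°: circle(B,9.00) ∩ circle(D,4.00): a=8.5728, h=2.7398
θ=233°:   candidates: C₊=(7.4985,3.1237) cross=15.503; C₋=(8.2719,-2.3010) cross=-15.503
θ=233°:   branch - wants cross < 0 → take C=(8.2719,-2.3010) (cross=-15.503)
θ=233°: ex = (C−B)/|BC| = (0.9860,-0.1669); ey = (0.1669,0.9860)
θ=233°: P = B + 2.78·ex + 1.65·ey = (2.4146,0.3641)

θ=97°: 3.07 1.49
θ=107°: 2.92 1.32
θ=223°: 2.33 0.35
θ=233°: 2.41 0.36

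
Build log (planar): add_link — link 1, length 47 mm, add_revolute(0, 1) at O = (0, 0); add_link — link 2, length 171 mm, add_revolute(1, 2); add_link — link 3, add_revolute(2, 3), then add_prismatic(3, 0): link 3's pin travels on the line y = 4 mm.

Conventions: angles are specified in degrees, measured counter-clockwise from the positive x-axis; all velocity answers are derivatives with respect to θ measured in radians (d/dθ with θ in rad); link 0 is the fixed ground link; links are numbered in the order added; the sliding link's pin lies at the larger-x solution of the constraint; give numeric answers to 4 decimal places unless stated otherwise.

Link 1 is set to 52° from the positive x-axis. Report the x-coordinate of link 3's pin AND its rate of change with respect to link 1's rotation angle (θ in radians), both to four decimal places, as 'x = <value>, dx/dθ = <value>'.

geometry: r = 47 mm, L = 171 mm, e = 4 mm
crank pin P = (r cos θ, r sin θ) = (28.936089, 37.036505)
h = r sin θ − e = 37.036505 − 4 = 33.036505
x = r cos θ + √(L² − h²) = 28.936089 + 167.778393 = 196.714483
dx/dθ = −r sin θ − h·r cos θ/√(L² − h²) (θ in radians; h = 33.036505) = -42.734183

x = 196.7145, dx/dθ = -42.7342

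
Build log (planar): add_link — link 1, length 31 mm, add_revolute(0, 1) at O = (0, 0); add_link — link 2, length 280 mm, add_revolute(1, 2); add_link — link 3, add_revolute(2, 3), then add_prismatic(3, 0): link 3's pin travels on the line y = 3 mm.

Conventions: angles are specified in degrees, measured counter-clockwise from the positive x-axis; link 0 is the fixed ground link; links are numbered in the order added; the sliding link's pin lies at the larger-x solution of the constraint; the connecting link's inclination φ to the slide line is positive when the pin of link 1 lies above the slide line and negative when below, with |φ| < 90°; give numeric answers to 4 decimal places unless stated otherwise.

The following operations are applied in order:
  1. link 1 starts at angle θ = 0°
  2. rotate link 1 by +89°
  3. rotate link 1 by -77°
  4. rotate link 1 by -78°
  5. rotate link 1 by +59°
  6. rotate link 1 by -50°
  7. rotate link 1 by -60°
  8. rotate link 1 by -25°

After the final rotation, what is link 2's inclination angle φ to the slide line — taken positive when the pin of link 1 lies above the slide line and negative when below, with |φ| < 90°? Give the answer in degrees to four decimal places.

geometry: r = 31 mm, L = 280 mm, e = 3 mm; θ starts at 0°
rotate link 1 by +89°: θ ← 0° +89° = 89°
rotate link 1 by -77°: θ ← 89° -77° = 12°
rotate link 1 by -78°: θ ← 12° -78° = -66°
rotate link 1 by +59°: θ ← -66° +59° = -7°
rotate link 1 by -50°: θ ← -7° -50° = -57°
rotate link 1 by -60°: θ ← -57° -60° = -117°
rotate link 1 by -25°: θ ← -117° -25° = -142°
h = r sin θ − e = -19.085506 − 3 = -22.085506
sin φ = h / L = -22.085506 / 280 = -0.07887681
φ = arcsin(-0.07887681) = -4.524007°

-4.5240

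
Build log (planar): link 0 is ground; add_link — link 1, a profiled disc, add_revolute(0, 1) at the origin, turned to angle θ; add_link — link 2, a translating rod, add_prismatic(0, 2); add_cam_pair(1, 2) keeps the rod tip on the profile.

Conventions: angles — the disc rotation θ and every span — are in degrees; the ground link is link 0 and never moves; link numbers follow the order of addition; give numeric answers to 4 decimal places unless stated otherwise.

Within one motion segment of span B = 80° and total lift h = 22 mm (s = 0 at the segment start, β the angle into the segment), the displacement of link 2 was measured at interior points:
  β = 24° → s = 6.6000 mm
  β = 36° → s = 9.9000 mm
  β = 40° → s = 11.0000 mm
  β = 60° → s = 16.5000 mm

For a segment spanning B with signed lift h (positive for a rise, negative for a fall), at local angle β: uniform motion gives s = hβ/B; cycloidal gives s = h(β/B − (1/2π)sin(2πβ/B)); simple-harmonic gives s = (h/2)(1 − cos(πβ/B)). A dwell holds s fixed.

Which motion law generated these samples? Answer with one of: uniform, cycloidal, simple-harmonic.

candidates at β/B = r: uniform s = h·r (linear in β); cycloidal s = h·(r − sin(2πr)/(2π)); simple-harmonic s = (h/2)(1 − cos(πr))
β=24°: printed 6.6000 | uniform 6.6000, cycloidal 3.2700, simple-harmonic 4.5344
β=36°: printed 9.9000 | uniform 9.9000, cycloidal 8.8180, simple-harmonic 9.2792
β=40°: printed 11.0000 | uniform 11.0000, cycloidal 11.0000, simple-harmonic 11.0000
β=60°: printed 16.5000 | uniform 16.5000, cycloidal 20.0014, simple-harmonic 18.7782
only one law matches every sample → uniform

uniform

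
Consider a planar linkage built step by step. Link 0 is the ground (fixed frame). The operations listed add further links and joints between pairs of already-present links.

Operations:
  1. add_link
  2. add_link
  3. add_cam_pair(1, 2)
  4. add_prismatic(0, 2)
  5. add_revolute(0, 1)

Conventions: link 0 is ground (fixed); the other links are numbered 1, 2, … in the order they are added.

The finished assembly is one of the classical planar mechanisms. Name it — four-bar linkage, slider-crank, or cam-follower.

links: 3 (incl. ground); joints: 1 revolute, 1 prismatic, 1 higher (cam) pair, forming one closed loop
3 links, revolute + prismatic + higher pair in one loop → cam-follower

cam-follower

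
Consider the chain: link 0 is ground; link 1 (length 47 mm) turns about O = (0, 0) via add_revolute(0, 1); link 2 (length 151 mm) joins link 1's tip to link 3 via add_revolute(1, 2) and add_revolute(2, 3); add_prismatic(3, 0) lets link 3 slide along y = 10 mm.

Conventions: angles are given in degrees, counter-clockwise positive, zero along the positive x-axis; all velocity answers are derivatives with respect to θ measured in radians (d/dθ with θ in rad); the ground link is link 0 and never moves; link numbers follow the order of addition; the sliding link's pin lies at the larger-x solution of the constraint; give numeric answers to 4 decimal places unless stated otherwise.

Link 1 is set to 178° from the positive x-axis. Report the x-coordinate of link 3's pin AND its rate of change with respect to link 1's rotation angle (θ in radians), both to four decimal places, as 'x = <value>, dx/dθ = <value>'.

geometry: r = 47 mm, L = 151 mm, e = 10 mm
crank pin P = (r cos θ, r sin θ) = (-46.971369, 1.640276)
h = r sin θ − e = 1.640276 − 10 = -8.359724
x = r cos θ + √(L² − h²) = -46.971369 + 150.768415 = 103.797046
dx/dθ = −r sin θ − h·r cos θ/√(L² − h²) (θ in radians; h = -8.359724) = -4.244719

x = 103.7970, dx/dθ = -4.2447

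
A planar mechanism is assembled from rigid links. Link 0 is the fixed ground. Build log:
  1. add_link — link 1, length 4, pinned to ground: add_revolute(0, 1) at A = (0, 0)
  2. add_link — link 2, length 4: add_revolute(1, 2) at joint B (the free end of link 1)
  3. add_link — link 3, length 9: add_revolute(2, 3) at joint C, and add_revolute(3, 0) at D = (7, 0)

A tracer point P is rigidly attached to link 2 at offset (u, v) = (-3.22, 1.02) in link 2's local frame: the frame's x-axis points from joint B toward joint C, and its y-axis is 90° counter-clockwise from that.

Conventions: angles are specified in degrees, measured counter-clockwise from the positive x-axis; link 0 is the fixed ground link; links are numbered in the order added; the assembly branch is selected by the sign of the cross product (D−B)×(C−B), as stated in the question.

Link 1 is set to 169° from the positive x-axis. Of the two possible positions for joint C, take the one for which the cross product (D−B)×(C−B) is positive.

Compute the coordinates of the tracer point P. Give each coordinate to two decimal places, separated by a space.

A=(0,0), D=(7.00,0)
B = A + 4.00·(cos169°, sin169°) = (-3.9265, 0.7632)
|BD| = 10.9531
circle(B,4.00) ∩ circle(D,9.00): a=2.5094, h=3.1150
  candidates: C₊=(-1.2062,3.6958) cross=34.119; C₋=(-1.6403,-2.5190) cross=-34.119
  branch + wants cross > 0 → take C=(-1.2062,3.6958) (cross=34.119)
ex = (C−B)/|BC| = (0.6801,0.7331); ey = (-0.7331,0.6801)
P = B + -3.22·ex + 1.02·ey = (-6.8642,-0.9038)

-6.86 -0.90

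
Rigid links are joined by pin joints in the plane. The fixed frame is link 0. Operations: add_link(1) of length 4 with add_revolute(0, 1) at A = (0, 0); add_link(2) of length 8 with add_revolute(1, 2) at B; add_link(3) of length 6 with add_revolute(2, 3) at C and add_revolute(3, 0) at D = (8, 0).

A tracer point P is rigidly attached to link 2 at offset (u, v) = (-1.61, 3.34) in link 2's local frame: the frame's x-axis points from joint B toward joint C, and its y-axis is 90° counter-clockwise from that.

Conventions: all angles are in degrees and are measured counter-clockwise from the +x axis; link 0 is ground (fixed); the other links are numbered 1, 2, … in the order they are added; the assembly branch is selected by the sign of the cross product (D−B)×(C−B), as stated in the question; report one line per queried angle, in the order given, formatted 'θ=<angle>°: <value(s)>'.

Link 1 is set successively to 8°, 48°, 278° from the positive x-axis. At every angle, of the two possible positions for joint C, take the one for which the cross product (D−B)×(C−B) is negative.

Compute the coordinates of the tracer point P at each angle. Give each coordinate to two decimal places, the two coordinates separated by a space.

A=(0,0), D=(8.00,0)
θ=8°: B = A + 4.00·(cos8°, sin8°) = (3.9611, 0.5567)
θ=8°: |BD| = 4.0771
θ=8°: circle(B,8.00) ∩ circle(D,6.00): a=5.4724, h=5.8355
θ=8°:   candidates: C₊=(10.1790,5.5904) cross=23.792; C₋=(8.5854,-5.9714) cross=-23.792
θ=8°:   branch - wants cross < 0 → take C=(8.5854,-5.9714) (cross=-23.792)
θ=8°: ex = (C−B)/|BC| = (0.5780,-0.8160); ey = (0.8160,0.5780)
θ=8°: P = B + -1.61·ex + 3.34·ey = (5.7559,3.8011)
θ=48°: B = A + 4.00·(cos48°, sin48°) = (2.6765, 2.9726)
θ=48°: |BD| = 6.0972
θ=48°: circle(B,8.00) ∩ circle(D,6.00): a=5.3447, h=5.9526
θ=48°:   candidates: C₊=(10.2451,5.5641) cross=36.294; C₋=(4.4409,-4.8304) cross=-36.294
θ=48°:   branch - wants cross < 0 → take C=(4.4409,-4.8304) (cross=-36.294)
θ=48°: ex = (C−B)/|BC| = (0.2206,-0.9754); ey = (0.9754,0.2206)
θ=48°: P = B + -1.61·ex + 3.34·ey = (5.5792,5.2796)
θ=278°: B = A + 4.00·(cos278°, sin278°) = (0.5567, -3.9611)
θ=278°: |BD| = 8.4317
θ=278°: circle(B,8.00) ∩ circle(D,6.00): a=5.8762, h=5.4286
θ=278°:   candidates: C₊=(3.1938,3.5918) cross=45.772; C₋=(8.2944,-5.9928) cross=-45.772
θ=278°:   branch - wants cross < 0 → take C=(8.2944,-5.9928) (cross=-45.772)
θ=278°: ex = (C−B)/|BC| = (0.9672,-0.2540); ey = (0.2540,0.9672)
θ=278°: P = B + -1.61·ex + 3.34·ey = (-0.1523,-0.3217)

θ=8°: 5.76 3.80
θ=48°: 5.58 5.28
θ=278°: -0.15 -0.32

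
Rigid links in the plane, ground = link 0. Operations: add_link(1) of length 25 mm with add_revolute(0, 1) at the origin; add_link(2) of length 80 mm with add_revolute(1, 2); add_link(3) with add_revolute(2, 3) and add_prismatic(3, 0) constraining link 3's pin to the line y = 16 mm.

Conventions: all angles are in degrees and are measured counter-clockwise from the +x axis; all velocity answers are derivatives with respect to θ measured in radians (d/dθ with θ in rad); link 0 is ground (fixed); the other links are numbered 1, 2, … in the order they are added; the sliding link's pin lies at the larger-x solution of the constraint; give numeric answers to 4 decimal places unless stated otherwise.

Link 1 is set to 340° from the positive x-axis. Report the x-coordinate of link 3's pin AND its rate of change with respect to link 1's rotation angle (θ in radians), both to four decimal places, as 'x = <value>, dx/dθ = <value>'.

geometry: r = 25 mm, L = 80 mm, e = 16 mm
crank pin P = (r cos θ, r sin θ) = (23.492316, -8.550504)
h = r sin θ − e = -8.550504 − 16 = -24.550504
x = r cos θ + √(L² − h²) = 23.492316 + 76.139824 = 99.632139
dx/dθ = −r sin θ − h·r cos θ/√(L² − h²) (θ in radians; h = -24.550504) = 16.125359

x = 99.6321, dx/dθ = 16.1254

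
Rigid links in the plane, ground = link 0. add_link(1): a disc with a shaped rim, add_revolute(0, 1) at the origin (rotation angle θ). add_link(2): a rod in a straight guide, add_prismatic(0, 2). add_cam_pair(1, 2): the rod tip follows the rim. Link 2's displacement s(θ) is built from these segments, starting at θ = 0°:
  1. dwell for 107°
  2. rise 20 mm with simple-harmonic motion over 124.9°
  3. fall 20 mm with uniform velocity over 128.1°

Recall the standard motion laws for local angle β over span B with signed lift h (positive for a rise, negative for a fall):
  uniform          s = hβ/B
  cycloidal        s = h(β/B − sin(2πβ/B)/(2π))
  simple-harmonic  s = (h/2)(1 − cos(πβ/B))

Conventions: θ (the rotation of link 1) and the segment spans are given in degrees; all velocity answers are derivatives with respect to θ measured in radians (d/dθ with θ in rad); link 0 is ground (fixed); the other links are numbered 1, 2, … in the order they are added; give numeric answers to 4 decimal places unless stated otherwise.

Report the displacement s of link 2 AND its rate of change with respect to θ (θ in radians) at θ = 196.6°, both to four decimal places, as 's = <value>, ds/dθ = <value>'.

segment 1 (0° to 107°, dwell): s unchanged at 0.0000
θ = 196.6° falls in segment 2 (107° to 231.9°, simple-harmonic, h = 20): β = 196.6 − 107 = 89.6°, B = 124.9°; Δs = 20/2·(1 − cos(π·0.7174)) = 16.3105; s = 0.0000 + 16.3105 = 16.3105
velocity in seg [107°–231.9°] (simple-harmonic), θ in radians: β = 89.6° = 1.5638 rad, B = 124.9° = 2.1799 rad; ds/dθ = (πh/(2B)) sin(πβ/B) = (π·20/(2·2.1799)) sin(π·0.7174) = 11.179683 mm/rad

s = 16.3105, ds/dθ = 11.1797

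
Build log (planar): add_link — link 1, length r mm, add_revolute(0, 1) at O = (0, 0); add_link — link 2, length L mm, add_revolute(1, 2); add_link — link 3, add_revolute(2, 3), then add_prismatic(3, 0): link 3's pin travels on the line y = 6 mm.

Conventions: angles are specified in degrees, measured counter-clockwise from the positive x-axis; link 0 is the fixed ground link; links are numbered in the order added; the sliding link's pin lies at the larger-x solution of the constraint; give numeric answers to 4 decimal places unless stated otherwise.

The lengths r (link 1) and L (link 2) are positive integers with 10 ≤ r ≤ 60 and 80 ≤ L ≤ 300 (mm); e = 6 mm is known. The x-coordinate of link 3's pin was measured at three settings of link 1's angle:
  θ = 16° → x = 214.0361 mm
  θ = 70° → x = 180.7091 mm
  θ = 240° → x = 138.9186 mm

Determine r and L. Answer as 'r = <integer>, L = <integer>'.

constraint per measurement: (x − r cos θ)² + (r sin θ − e)² = L²
subtracting the θ₁ and θ₂ equations cancels the r² and L² terms:
r = (x₁² − x₂²) / (2[(x₁cos θ₁ + e sin θ₁) − (x₂cos θ₂ + e sin θ₂)]) = 46.9999 → r = 47
L² = (x₁ − r cos θ₁)² + (r sin θ₁ − e)² = 28560.9904 → L = 169.0000 → L = 169
check at θ₃=240°: x = 138.9186 (printed 138.9186) ✓

r = 47, L = 169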